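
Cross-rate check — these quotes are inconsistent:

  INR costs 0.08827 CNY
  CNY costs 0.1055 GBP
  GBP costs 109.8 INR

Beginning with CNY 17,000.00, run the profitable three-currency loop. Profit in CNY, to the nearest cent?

Profit: CNY 382.68

Profitable loop is CNY → GBP → INR → CNY:
CNY 17,000.00 × 0.1055 = GBP 1,793.50
GBP 1,793.50 × 109.8 = INR 196,926.30
INR 196,926.30 × 0.08827 = CNY 17,382.68
Profit = CNY 17,382.68 − CNY 17,000.00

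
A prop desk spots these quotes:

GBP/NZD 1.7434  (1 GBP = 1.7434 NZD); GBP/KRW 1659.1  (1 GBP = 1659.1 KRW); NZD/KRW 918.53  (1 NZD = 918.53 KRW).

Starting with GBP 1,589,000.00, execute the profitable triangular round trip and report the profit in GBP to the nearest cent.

Profit: GBP 57,288.99

Profitable loop is GBP → KRW → NZD → GBP:
GBP 1,589,000.00 × 1659.1 = KRW 2,636,309,900
KRW 2,636,309,900 ÷ 918.53 = NZD 2,870,140.22
NZD 2,870,140.22 ÷ 1.7434 = GBP 1,646,288.99
Profit = GBP 1,646,288.99 − GBP 1,589,000.00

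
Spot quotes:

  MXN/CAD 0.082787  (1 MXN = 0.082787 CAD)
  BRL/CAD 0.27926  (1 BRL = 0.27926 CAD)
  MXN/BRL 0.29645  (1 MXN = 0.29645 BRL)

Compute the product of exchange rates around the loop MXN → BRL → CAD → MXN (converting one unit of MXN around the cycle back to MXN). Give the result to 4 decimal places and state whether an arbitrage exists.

1.0000 (no arbitrage)

Around MXN → BRL → CAD → MXN: 1 × 0.29645 × 0.27926 ÷ 0.082787 = 0.999995
Product ≈ 1 (deviation 0.000%, within rounding noise).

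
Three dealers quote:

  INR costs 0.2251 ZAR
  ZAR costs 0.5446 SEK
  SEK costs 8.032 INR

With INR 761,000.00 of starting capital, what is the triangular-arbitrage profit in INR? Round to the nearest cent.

Profitable loop is INR → SEK → ZAR → INR:
INR 761,000.00 ÷ 8.032 = SEK 94,746.02
SEK 94,746.02 ÷ 0.5446 = ZAR 173,973.59
ZAR 173,973.59 ÷ 0.2251 = INR 772,872.45
Profit = INR 772,872.45 − INR 761,000.00

Profit: INR 11,872.45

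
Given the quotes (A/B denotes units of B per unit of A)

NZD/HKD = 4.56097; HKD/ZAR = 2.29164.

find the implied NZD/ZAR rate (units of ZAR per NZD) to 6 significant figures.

1 NZD × 4.56097 = 4.56097 HKD
4.56097 HKD × 2.29164 = 10.4521 ZAR

NZD/ZAR = 10.4521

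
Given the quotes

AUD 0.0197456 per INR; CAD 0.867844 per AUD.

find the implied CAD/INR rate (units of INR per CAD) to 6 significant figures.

1 CAD ÷ 0.867844 = 1.15228 AUD
1.15228 AUD ÷ 0.0197456 = 58.3563 INR

CAD/INR = 58.3563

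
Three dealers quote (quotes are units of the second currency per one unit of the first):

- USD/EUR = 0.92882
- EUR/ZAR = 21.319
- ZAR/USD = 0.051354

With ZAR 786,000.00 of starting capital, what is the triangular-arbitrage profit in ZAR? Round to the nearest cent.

Profitable loop is ZAR → USD → EUR → ZAR:
ZAR 786,000.00 × 0.051354 = USD 40,364.24
USD 40,364.24 × 0.92882 = EUR 37,491.12
EUR 37,491.12 × 21.319 = ZAR 799,273.13
Profit = ZAR 799,273.13 − ZAR 786,000.00

Profit: ZAR 13,273.13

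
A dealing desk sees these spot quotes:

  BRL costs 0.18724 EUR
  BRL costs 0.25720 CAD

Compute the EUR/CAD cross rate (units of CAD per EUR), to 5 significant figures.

1 EUR ÷ 0.18724 = 5.34074 BRL
5.34074 BRL × 0.25720 = 1.37364 CAD

EUR/CAD = 1.3736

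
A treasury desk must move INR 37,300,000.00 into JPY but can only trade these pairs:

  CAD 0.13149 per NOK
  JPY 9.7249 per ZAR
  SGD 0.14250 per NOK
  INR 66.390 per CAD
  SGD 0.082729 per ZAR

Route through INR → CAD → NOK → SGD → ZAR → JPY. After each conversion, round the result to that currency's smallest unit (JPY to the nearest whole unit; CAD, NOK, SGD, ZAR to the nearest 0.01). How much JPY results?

INR 37,300,000.00 ÷ 66.390 = CAD 561,831.60
CAD 561,831.60 ÷ 0.13149 = NOK 4,272,808.58
NOK 4,272,808.58 × 0.14250 = SGD 608,875.22
SGD 608,875.22 ÷ 0.082729 = ZAR 7,359,876.46
ZAR 7,359,876.46 × 9.7249 = JPY 71,574,063

JPY 71,574,063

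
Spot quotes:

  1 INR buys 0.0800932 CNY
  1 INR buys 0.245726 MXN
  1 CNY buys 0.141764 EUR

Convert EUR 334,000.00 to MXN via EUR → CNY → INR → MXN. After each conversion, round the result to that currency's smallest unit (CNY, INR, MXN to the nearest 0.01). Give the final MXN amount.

MXN 7,228,296.75

EUR 334,000.00 ÷ 0.141764 = CNY 2,356,028.33
CNY 2,356,028.33 ÷ 0.0800932 = INR 29,416,084.39
INR 29,416,084.39 × 0.245726 = MXN 7,228,296.75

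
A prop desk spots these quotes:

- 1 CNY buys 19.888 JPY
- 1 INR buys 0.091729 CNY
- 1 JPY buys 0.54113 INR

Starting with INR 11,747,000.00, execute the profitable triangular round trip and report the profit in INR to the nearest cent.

Profit: INR 152,469.13

Profitable loop is INR → JPY → CNY → INR:
INR 11,747,000.00 ÷ 0.54113 = JPY 21,708,277
JPY 21,708,277 ÷ 19.888 = CNY 1,091,526.40
CNY 1,091,526.40 ÷ 0.091729 = INR 11,899,469.13
Profit = INR 11,899,469.13 − INR 11,747,000.00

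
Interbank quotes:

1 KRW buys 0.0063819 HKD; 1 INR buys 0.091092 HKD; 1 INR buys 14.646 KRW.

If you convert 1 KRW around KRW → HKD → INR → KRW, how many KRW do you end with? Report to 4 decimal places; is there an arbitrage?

1.0261 (arbitrage exists)

Around KRW → HKD → INR → KRW: 1 × 0.0063819 ÷ 0.091092 × 14.646 = 1.026098
Product > 1; profitable direction is KRW → HKD → INR → KRW.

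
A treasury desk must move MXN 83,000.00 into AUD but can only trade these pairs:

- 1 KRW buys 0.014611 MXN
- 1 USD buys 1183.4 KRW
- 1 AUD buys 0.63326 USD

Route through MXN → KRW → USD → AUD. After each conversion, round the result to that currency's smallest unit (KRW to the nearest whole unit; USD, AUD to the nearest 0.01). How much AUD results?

AUD 7,580.27

MXN 83,000.00 ÷ 0.014611 = KRW 5,680,652
KRW 5,680,652 ÷ 1183.4 = USD 4,800.28
USD 4,800.28 ÷ 0.63326 = AUD 7,580.27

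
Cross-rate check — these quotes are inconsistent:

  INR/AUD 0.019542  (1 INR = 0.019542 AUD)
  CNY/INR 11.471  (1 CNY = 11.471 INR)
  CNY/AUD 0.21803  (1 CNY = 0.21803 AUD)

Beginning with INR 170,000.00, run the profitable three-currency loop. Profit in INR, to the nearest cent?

Profit: INR 4,784.52

Profitable loop is INR → AUD → CNY → INR:
INR 170,000.00 × 0.019542 = AUD 3,322.14
AUD 3,322.14 ÷ 0.21803 = CNY 15,237.08
CNY 15,237.08 × 11.471 = INR 174,784.52
Profit = INR 174,784.52 − INR 170,000.00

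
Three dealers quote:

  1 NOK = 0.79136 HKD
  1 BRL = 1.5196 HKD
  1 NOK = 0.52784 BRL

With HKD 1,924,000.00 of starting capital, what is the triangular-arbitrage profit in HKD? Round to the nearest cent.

Profit: HKD 26,125.48

Profitable loop is HKD → NOK → BRL → HKD:
HKD 1,924,000.00 ÷ 0.79136 = NOK 2,431,257.58
NOK 2,431,257.58 × 0.52784 = BRL 1,283,315.00
BRL 1,283,315.00 × 1.5196 = HKD 1,950,125.48
Profit = HKD 1,950,125.48 − HKD 1,924,000.00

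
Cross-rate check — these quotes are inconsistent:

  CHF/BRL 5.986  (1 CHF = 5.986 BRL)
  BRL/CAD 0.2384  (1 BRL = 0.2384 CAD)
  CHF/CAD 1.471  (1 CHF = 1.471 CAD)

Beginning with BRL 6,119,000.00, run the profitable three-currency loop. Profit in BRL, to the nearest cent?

Profitable loop is BRL → CHF → CAD → BRL:
BRL 6,119,000.00 ÷ 5.986 = CHF 1,022,218.51
CHF 1,022,218.51 × 1.471 = CAD 1,503,683.43
CAD 1,503,683.43 ÷ 0.2384 = BRL 6,307,396.93
Profit = BRL 6,307,396.93 − BRL 6,119,000.00

Profit: BRL 188,396.93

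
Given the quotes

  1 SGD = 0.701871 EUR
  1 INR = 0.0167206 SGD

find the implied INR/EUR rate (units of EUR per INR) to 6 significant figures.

1 INR × 0.0167206 = 0.0167206 SGD
0.0167206 SGD × 0.701871 = 0.0117357 EUR

INR/EUR = 0.0117357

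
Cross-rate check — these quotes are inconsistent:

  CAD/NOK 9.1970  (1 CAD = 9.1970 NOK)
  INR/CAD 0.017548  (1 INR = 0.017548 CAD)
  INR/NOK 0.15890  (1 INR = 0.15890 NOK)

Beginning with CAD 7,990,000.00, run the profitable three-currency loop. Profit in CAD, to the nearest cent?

Profitable loop is CAD → NOK → INR → CAD:
CAD 7,990,000.00 × 9.1970 = NOK 73,484,030.00
NOK 73,484,030.00 ÷ 0.15890 = INR 462,454,562.62
INR 462,454,562.62 × 0.017548 = CAD 8,115,152.66
Profit = CAD 8,115,152.66 − CAD 7,990,000.00

Profit: CAD 125,152.66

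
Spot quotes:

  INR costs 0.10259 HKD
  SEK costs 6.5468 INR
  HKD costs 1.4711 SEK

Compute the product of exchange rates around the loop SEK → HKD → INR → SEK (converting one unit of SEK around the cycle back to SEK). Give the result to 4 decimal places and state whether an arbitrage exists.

1.0121 (arbitrage exists)

Around SEK → HKD → INR → SEK: 1 ÷ 1.4711 ÷ 0.10259 ÷ 6.5468 = 1.012101
Product > 1; profitable direction is SEK → HKD → INR → SEK.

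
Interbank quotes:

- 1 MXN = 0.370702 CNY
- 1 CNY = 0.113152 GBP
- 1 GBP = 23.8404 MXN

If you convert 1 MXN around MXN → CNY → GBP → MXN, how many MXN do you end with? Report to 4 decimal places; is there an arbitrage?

Around MXN → CNY → GBP → MXN: 1 × 0.370702 × 0.113152 × 23.8404 = 1.000002
Product ≈ 1 (deviation 0.000%, within rounding noise).

1.0000 (no arbitrage)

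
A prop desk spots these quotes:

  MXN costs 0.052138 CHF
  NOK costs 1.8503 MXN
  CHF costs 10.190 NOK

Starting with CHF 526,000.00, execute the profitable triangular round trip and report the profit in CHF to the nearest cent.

Profit: CHF 9,075.47

Profitable loop is CHF → MXN → NOK → CHF:
CHF 526,000.00 ÷ 0.052138 = MXN 10,088,610.99
MXN 10,088,610.99 ÷ 1.8503 = NOK 5,452,419.06
NOK 5,452,419.06 ÷ 10.190 = CHF 535,075.47
Profit = CHF 535,075.47 − CHF 526,000.00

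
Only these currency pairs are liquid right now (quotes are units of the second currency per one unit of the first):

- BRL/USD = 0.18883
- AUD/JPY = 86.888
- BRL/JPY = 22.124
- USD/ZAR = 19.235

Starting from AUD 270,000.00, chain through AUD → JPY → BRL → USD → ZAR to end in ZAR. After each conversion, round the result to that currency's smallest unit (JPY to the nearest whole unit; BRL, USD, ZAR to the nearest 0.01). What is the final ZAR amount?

ZAR 3,851,439.63

AUD 270,000.00 × 86.888 = JPY 23,459,760
JPY 23,459,760 ÷ 22.124 = BRL 1,060,376.06
BRL 1,060,376.06 × 0.18883 = USD 200,230.81
USD 200,230.81 × 19.235 = ZAR 3,851,439.63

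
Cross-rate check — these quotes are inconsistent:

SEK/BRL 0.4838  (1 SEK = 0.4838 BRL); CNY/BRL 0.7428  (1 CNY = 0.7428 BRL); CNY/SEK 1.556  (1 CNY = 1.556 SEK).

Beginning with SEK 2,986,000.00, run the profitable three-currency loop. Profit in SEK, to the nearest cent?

Profit: SEK 40,170.30

Profitable loop is SEK → BRL → CNY → SEK:
SEK 2,986,000.00 × 0.4838 = BRL 1,444,626.80
BRL 1,444,626.80 ÷ 0.7428 = CNY 1,944,839.53
CNY 1,944,839.53 × 1.556 = SEK 3,026,170.30
Profit = SEK 3,026,170.30 − SEK 2,986,000.00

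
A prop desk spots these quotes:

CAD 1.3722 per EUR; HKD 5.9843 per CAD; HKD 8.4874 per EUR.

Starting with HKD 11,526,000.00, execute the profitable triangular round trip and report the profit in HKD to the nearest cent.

Profit: HKD 387,037.63

Profitable loop is HKD → CAD → EUR → HKD:
HKD 11,526,000.00 ÷ 5.9843 = CAD 1,926,039.80
CAD 1,926,039.80 ÷ 1.3722 = EUR 1,403,614.49
EUR 1,403,614.49 × 8.4874 = HKD 11,913,037.63
Profit = HKD 11,913,037.63 − HKD 11,526,000.00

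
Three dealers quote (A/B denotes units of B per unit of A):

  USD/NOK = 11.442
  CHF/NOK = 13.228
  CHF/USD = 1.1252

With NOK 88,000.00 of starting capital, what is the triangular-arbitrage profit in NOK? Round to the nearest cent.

Profit: NOK 2,415.98

Profitable loop is NOK → USD → CHF → NOK:
NOK 88,000.00 ÷ 11.442 = USD 7,690.96
USD 7,690.96 ÷ 1.1252 = CHF 6,835.20
CHF 6,835.20 × 13.228 = NOK 90,415.98
Profit = NOK 90,415.98 − NOK 88,000.00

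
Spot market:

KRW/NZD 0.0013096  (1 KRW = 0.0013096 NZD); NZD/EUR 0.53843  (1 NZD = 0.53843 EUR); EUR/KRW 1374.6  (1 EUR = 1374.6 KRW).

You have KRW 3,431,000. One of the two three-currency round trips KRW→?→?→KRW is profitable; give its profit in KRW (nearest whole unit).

Profit: KRW 108,782

Profitable loop is KRW → EUR → NZD → KRW:
KRW 3,431,000 ÷ 1374.6 = EUR 2,496.00
EUR 2,496.00 ÷ 0.53843 = NZD 4,635.70
NZD 4,635.70 ÷ 0.0013096 = KRW 3,539,782
Profit = KRW 3,539,782 − KRW 3,431,000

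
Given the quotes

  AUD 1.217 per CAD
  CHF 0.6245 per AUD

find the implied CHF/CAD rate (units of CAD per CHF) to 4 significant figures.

CHF/CAD = 1.316

1 CHF ÷ 0.6245 = 1.60128 AUD
1.60128 AUD ÷ 1.217 = 1.31576 CAD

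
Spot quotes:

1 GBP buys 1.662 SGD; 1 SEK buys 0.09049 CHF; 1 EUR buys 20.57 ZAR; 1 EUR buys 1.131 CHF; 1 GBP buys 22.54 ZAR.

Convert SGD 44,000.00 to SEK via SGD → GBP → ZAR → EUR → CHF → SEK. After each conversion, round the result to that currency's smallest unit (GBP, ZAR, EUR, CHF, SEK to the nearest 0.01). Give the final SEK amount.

SGD 44,000.00 ÷ 1.662 = GBP 26,474.13
GBP 26,474.13 × 22.54 = ZAR 596,726.89
ZAR 596,726.89 ÷ 20.57 = EUR 29,009.57
EUR 29,009.57 × 1.131 = CHF 32,809.82
CHF 32,809.82 ÷ 0.09049 = SEK 362,579.51

SEK 362,579.51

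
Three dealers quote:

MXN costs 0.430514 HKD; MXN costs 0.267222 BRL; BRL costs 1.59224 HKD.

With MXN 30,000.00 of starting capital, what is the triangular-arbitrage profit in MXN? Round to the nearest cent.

Profit: MXN 354.83

Profitable loop is MXN → HKD → BRL → MXN:
MXN 30,000.00 × 0.430514 = HKD 12,915.42
HKD 12,915.42 ÷ 1.59224 = BRL 8,111.48
BRL 8,111.48 ÷ 0.267222 = MXN 30,354.83
Profit = MXN 30,354.83 − MXN 30,000.00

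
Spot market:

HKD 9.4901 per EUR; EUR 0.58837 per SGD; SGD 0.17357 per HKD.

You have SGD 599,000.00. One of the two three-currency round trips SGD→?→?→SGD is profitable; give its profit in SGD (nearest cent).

Profit: SGD 19,060.30

Profitable loop is SGD → HKD → EUR → SGD:
SGD 599,000.00 ÷ 0.17357 = HKD 3,451,057.21
HKD 3,451,057.21 ÷ 9.4901 = EUR 363,648.14
EUR 363,648.14 ÷ 0.58837 = SGD 618,060.30
Profit = SGD 618,060.30 − SGD 599,000.00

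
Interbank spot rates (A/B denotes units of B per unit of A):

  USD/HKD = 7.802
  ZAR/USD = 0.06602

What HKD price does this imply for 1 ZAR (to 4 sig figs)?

1 ZAR × 0.06602 = 0.06602 USD
0.06602 USD × 7.802 = 0.515088 HKD

ZAR/HKD = 0.5151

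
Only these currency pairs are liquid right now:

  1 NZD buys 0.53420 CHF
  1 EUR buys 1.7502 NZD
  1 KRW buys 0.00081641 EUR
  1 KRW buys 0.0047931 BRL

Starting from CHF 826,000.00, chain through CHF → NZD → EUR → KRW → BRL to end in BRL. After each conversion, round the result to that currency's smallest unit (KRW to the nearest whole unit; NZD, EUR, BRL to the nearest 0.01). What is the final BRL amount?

CHF 826,000.00 ÷ 0.53420 = NZD 1,546,237.36
NZD 1,546,237.36 ÷ 1.7502 = EUR 883,463.24
EUR 883,463.24 ÷ 0.00081641 = KRW 1,082,131,821
KRW 1,082,131,821 × 0.0047931 = BRL 5,186,766.03

BRL 5,186,766.03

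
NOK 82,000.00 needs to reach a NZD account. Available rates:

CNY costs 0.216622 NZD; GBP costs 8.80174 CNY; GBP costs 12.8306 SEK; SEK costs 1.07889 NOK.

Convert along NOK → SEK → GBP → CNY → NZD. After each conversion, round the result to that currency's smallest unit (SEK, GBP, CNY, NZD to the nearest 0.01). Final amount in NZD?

NOK 82,000.00 ÷ 1.07889 = SEK 76,004.04
SEK 76,004.04 ÷ 12.8306 = GBP 5,923.65
GBP 5,923.65 × 8.80174 = CNY 52,138.43
CNY 52,138.43 × 0.216622 = NZD 11,294.33

NZD 11,294.33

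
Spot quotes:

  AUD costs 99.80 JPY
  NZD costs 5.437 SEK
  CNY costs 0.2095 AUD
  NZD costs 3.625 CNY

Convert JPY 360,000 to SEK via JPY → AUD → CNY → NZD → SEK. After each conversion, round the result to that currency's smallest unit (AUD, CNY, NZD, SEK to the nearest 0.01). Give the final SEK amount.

JPY 360,000 ÷ 99.80 = AUD 3,607.21
AUD 3,607.21 ÷ 0.2095 = CNY 17,218.19
CNY 17,218.19 ÷ 3.625 = NZD 4,749.85
NZD 4,749.85 × 5.437 = SEK 25,824.93

SEK 25,824.93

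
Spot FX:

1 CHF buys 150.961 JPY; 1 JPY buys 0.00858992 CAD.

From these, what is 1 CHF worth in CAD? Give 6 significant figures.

1 CHF × 150.961 = 150.961 JPY
150.961 JPY × 0.00858992 = 1.29674 CAD

CHF/CAD = 1.29674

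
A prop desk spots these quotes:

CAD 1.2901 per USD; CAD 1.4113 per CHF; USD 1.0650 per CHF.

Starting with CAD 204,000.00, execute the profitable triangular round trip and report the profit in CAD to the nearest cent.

Profit: CAD 5,544.63

Profitable loop is CAD → USD → CHF → CAD:
CAD 204,000.00 ÷ 1.2901 = USD 158,127.28
USD 158,127.28 ÷ 1.0650 = CHF 148,476.32
CHF 148,476.32 × 1.4113 = CAD 209,544.63
Profit = CAD 209,544.63 − CAD 204,000.00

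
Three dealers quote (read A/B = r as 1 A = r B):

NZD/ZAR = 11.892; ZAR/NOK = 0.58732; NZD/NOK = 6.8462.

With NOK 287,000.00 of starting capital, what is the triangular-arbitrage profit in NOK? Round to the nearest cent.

Profitable loop is NOK → NZD → ZAR → NOK:
NOK 287,000.00 ÷ 6.8462 = NZD 41,921.07
NZD 41,921.07 × 11.892 = ZAR 498,525.31
ZAR 498,525.31 × 0.58732 = NOK 292,793.89
Profit = NOK 292,793.89 − NOK 287,000.00

Profit: NOK 5,793.89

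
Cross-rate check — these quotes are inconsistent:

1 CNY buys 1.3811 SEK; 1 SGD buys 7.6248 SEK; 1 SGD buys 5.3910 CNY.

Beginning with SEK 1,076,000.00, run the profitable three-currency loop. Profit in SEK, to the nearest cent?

Profit: SEK 25,910.37

Profitable loop is SEK → CNY → SGD → SEK:
SEK 1,076,000.00 ÷ 1.3811 = CNY 779,089.13
CNY 779,089.13 ÷ 5.3910 = SGD 144,516.63
SGD 144,516.63 × 7.6248 = SEK 1,101,910.37
Profit = SEK 1,101,910.37 − SEK 1,076,000.00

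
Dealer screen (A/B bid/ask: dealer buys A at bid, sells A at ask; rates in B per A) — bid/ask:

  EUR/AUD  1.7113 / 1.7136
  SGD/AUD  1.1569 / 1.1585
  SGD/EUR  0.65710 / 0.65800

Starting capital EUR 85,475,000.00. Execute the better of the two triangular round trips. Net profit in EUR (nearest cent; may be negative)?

Net profit: EUR 2,224,998.00

Best loop EUR → SGD → AUD → EUR:
EUR 85,475,000.00 ÷ 0.65800 (buy SGD at ask) = SGD 129,901,215.81
SGD 129,901,215.81 × 1.1569 (sell SGD at bid) = AUD 150,282,716.57
AUD 150,282,716.57 ÷ 1.7136 (buy EUR at ask) = EUR 87,699,998.00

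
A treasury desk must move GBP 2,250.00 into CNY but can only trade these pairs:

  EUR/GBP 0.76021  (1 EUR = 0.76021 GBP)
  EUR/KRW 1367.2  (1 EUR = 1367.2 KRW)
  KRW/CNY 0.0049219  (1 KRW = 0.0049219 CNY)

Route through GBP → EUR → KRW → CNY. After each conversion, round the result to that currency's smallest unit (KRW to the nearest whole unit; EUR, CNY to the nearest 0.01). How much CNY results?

GBP 2,250.00 ÷ 0.76021 = EUR 2,959.71
EUR 2,959.71 × 1367.2 = KRW 4,046,516
KRW 4,046,516 × 0.0049219 = CNY 19,916.55

CNY 19,916.55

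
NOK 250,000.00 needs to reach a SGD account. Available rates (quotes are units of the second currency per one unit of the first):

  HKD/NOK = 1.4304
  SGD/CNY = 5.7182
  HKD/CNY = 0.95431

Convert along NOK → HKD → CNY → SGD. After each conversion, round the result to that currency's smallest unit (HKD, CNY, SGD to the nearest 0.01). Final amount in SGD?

NOK 250,000.00 ÷ 1.4304 = HKD 174,776.29
HKD 174,776.29 × 0.95431 = CNY 166,790.76
CNY 166,790.76 ÷ 5.7182 = SGD 29,168.40

SGD 29,168.40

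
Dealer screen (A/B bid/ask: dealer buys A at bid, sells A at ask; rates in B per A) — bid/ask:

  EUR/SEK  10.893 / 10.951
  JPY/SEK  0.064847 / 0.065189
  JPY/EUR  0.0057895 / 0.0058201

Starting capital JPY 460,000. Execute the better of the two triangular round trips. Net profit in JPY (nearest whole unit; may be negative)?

Best loop JPY → SEK → EUR → JPY:
JPY 460,000 × 0.064847 (sell JPY at bid) = SEK 29,829.62
SEK 29,829.62 ÷ 10.951 (buy EUR at ask) = EUR 2,723.92
EUR 2,723.92 ÷ 0.0058201 (buy JPY at ask) = JPY 468,019

Net profit: JPY 8,019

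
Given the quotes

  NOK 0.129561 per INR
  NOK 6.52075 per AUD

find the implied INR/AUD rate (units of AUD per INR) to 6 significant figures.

INR/AUD = 0.0198690

1 INR × 0.129561 = 0.129561 NOK
0.129561 NOK ÷ 6.52075 = 0.019869 AUD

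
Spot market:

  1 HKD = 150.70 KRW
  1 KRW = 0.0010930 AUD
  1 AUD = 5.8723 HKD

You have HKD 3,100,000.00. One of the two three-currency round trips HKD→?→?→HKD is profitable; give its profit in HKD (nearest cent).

Profitable loop is HKD → AUD → KRW → HKD:
HKD 3,100,000.00 ÷ 5.8723 = AUD 527,902.18
AUD 527,902.18 ÷ 0.0010930 = KRW 482,984,616
KRW 482,984,616 ÷ 150.70 = HKD 3,204,941.05
Profit = HKD 3,204,941.05 − HKD 3,100,000.00

Profit: HKD 104,941.05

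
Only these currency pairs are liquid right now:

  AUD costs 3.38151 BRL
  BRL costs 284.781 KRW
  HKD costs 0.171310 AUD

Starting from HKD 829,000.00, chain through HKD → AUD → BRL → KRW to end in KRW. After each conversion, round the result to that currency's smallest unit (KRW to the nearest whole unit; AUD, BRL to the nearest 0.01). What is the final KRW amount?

KRW 136,759,950

HKD 829,000.00 × 0.171310 = AUD 142,015.99
AUD 142,015.99 × 3.38151 = BRL 480,228.49
BRL 480,228.49 × 284.781 = KRW 136,759,950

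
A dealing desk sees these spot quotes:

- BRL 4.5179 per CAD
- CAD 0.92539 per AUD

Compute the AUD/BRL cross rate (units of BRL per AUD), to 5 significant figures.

AUD/BRL = 4.1808

1 AUD × 0.92539 = 0.92539 CAD
0.92539 CAD × 4.5179 = 4.18082 BRL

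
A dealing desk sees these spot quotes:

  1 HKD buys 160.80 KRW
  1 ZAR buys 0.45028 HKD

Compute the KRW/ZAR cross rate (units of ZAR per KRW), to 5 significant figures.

1 KRW ÷ 160.80 = 0.00621891 HKD
0.00621891 HKD ÷ 0.45028 = 0.0138112 ZAR

KRW/ZAR = 0.013811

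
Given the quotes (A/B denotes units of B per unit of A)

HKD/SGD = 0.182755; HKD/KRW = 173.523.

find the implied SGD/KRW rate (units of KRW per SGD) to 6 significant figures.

SGD/KRW = 949.484

1 SGD ÷ 0.182755 = 5.47181 HKD
5.47181 HKD × 173.523 = 949.484 KRW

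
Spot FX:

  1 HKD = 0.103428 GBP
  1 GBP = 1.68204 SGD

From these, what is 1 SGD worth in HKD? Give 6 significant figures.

SGD/HKD = 5.74812

1 SGD ÷ 1.68204 = 0.594516 GBP
0.594516 GBP ÷ 0.103428 = 5.74812 HKD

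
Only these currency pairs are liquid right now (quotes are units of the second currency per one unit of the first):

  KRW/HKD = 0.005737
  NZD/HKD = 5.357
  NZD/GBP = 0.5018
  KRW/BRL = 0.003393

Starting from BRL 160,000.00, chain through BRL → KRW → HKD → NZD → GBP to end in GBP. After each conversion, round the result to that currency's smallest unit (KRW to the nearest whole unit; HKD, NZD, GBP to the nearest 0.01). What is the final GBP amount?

GBP 25,341.36

BRL 160,000.00 ÷ 0.003393 = KRW 47,155,909
KRW 47,155,909 × 0.005737 = HKD 270,533.45
HKD 270,533.45 ÷ 5.357 = NZD 50,500.92
NZD 50,500.92 × 0.5018 = GBP 25,341.36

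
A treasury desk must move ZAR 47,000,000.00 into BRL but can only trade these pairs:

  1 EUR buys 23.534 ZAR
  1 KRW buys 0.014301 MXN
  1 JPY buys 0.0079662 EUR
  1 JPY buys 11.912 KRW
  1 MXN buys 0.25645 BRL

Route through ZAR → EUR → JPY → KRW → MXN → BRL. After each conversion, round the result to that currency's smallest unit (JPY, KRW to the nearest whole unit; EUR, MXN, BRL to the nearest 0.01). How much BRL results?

BRL 10,952,284.00

ZAR 47,000,000.00 ÷ 23.534 = EUR 1,997,110.56
EUR 1,997,110.56 ÷ 0.0079662 = JPY 250,698,019
JPY 250,698,019 × 11.912 = KRW 2,986,314,802
KRW 2,986,314,802 × 0.014301 = MXN 42,707,287.98
MXN 42,707,287.98 × 0.25645 = BRL 10,952,284.00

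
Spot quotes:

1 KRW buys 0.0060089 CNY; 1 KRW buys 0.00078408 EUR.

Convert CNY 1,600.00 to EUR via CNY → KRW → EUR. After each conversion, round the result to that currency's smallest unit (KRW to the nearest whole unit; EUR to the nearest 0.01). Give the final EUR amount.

EUR 208.78

CNY 1,600.00 ÷ 0.0060089 = KRW 266,272
KRW 266,272 × 0.00078408 = EUR 208.78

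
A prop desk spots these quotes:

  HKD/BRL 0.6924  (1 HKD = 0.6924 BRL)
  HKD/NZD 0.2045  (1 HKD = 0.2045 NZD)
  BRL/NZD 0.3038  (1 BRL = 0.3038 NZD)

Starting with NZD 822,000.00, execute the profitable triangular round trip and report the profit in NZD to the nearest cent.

Profit: NZD 23,518.93

Profitable loop is NZD → HKD → BRL → NZD:
NZD 822,000.00 ÷ 0.2045 = HKD 4,019,559.90
HKD 4,019,559.90 × 0.6924 = BRL 2,783,143.28
BRL 2,783,143.28 × 0.3038 = NZD 845,518.93
Profit = NZD 845,518.93 − NZD 822,000.00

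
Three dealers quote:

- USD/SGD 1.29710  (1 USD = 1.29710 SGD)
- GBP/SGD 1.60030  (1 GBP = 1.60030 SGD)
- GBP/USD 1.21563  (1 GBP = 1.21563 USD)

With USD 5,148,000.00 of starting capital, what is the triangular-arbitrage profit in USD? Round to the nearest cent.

Profitable loop is USD → GBP → SGD → USD:
USD 5,148,000.00 ÷ 1.21563 = GBP 4,234,841.19
GBP 4,234,841.19 × 1.60030 = SGD 6,777,016.36
SGD 6,777,016.36 ÷ 1.29710 = USD 5,224,744.71
Profit = USD 5,224,744.71 − USD 5,148,000.00

Profit: USD 76,744.71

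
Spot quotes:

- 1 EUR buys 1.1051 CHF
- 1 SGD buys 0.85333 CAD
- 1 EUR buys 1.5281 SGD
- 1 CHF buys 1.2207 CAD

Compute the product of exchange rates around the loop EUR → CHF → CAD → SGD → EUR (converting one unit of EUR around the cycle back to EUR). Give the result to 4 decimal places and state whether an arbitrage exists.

1.0345 (arbitrage exists)

Around EUR → CHF → CAD → SGD → EUR: 1 × 1.1051 × 1.2207 ÷ 0.85333 ÷ 1.5281 = 1.034527
Product > 1; profitable direction is EUR → CHF → CAD → SGD → EUR.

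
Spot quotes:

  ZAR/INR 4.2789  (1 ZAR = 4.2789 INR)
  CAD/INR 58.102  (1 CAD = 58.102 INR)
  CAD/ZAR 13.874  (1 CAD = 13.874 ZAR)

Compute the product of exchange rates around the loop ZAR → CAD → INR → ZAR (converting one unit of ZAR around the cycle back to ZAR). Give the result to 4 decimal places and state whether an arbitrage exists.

Around ZAR → CAD → INR → ZAR: 1 ÷ 13.874 × 58.102 ÷ 4.2789 = 0.978717
Product < 1; profitable direction is ZAR → INR → CAD → ZAR.

0.9787 (arbitrage exists)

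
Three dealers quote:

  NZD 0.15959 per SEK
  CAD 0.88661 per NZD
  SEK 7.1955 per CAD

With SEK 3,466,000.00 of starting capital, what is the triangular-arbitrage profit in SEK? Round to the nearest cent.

Profit: SEK 62,806.43

Profitable loop is SEK → NZD → CAD → SEK:
SEK 3,466,000.00 × 0.15959 = NZD 553,138.94
NZD 553,138.94 × 0.88661 = CAD 490,418.52
CAD 490,418.52 × 7.1955 = SEK 3,528,806.43
Profit = SEK 3,528,806.43 − SEK 3,466,000.00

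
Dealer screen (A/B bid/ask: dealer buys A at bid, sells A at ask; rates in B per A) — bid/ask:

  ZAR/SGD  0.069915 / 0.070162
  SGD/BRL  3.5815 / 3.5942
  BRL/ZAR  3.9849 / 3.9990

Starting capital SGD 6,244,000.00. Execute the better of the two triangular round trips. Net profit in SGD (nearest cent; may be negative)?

Net result: SGD -13,604.17 (no profitable arbitrage after spreads)

Best loop SGD → BRL → ZAR → SGD:
SGD 6,244,000.00 × 3.5815 (sell SGD at bid) = BRL 22,362,886.00
BRL 22,362,886.00 × 3.9849 (sell BRL at bid) = ZAR 89,113,864.42
ZAR 89,113,864.42 × 0.069915 (sell ZAR at bid) = SGD 6,230,395.83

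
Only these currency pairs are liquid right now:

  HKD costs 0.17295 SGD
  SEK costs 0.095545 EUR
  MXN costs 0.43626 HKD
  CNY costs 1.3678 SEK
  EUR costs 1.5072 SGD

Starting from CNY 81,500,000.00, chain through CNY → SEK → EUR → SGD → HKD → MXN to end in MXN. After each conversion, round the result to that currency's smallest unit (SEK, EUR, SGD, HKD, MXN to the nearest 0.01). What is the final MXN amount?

MXN 212,761,526.27

CNY 81,500,000.00 × 1.3678 = SEK 111,475,700.00
SEK 111,475,700.00 × 0.095545 = EUR 10,650,945.76
EUR 10,650,945.76 × 1.5072 = SGD 16,053,105.45
SGD 16,053,105.45 ÷ 0.17295 = HKD 92,819,343.45
HKD 92,819,343.45 ÷ 0.43626 = MXN 212,761,526.27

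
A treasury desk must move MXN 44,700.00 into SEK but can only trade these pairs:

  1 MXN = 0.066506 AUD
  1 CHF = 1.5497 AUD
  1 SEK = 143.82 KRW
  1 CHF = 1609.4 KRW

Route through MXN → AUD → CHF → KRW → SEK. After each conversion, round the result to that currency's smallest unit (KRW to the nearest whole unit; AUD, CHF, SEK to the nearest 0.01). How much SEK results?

SEK 21,466.72

MXN 44,700.00 × 0.066506 = AUD 2,972.82
AUD 2,972.82 ÷ 1.5497 = CHF 1,918.32
CHF 1,918.32 × 1609.4 = KRW 3,087,344
KRW 3,087,344 ÷ 143.82 = SEK 21,466.72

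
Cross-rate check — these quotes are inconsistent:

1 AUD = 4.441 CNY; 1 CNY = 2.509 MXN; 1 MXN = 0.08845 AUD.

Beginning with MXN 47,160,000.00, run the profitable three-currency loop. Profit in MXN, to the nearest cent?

Profit: MXN 691,386.35

Profitable loop is MXN → CNY → AUD → MXN:
MXN 47,160,000.00 ÷ 2.509 = CNY 18,796,333.20
CNY 18,796,333.20 ÷ 4.441 = AUD 4,232,455.12
AUD 4,232,455.12 ÷ 0.08845 = MXN 47,851,386.35
Profit = MXN 47,851,386.35 − MXN 47,160,000.00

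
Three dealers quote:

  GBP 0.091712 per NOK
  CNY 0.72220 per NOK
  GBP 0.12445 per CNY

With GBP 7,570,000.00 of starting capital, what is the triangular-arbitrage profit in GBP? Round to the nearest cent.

Profit: GBP 154,487.22

Profitable loop is GBP → CNY → NOK → GBP:
GBP 7,570,000.00 ÷ 0.12445 = CNY 60,827,641.62
CNY 60,827,641.62 ÷ 0.72220 = NOK 84,225,479.95
NOK 84,225,479.95 × 0.091712 = GBP 7,724,487.22
Profit = GBP 7,724,487.22 − GBP 7,570,000.00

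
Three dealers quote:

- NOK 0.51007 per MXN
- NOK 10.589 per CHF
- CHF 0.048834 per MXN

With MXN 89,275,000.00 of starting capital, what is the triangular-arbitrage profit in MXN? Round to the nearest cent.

Profitable loop is MXN → CHF → NOK → MXN:
MXN 89,275,000.00 × 0.048834 = CHF 4,359,655.35
CHF 4,359,655.35 × 10.589 = NOK 46,164,390.50
NOK 46,164,390.50 ÷ 0.51007 = MXN 90,505,990.36
Profit = MXN 90,505,990.36 − MXN 89,275,000.00

Profit: MXN 1,230,990.36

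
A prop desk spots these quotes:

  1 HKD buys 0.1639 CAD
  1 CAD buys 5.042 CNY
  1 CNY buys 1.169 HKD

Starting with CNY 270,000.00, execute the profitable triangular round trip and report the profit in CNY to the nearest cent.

Profitable loop is CNY → CAD → HKD → CNY:
CNY 270,000.00 ÷ 5.042 = CAD 53,550.18
CAD 53,550.18 ÷ 0.1639 = HKD 326,724.70
HKD 326,724.70 ÷ 1.169 = CNY 279,490.76
Profit = CNY 279,490.76 − CNY 270,000.00

Profit: CNY 9,490.76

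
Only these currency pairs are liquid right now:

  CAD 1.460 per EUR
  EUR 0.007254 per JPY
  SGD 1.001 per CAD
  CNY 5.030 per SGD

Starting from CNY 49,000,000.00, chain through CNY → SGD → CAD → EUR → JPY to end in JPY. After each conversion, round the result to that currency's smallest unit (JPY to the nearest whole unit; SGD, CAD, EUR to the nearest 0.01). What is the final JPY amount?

CNY 49,000,000.00 ÷ 5.030 = SGD 9,741,550.70
SGD 9,741,550.70 ÷ 1.001 = CAD 9,731,818.88
CAD 9,731,818.88 ÷ 1.460 = EUR 6,665,629.37
EUR 6,665,629.37 ÷ 0.007254 = JPY 918,890,181

JPY 918,890,181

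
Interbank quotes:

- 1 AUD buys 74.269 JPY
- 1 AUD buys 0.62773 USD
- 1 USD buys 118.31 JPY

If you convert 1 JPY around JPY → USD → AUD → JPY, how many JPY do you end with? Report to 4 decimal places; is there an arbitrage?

1.0000 (no arbitrage)

Around JPY → USD → AUD → JPY: 1 ÷ 118.31 ÷ 0.62773 × 74.269 = 1.000030
Product ≈ 1 (deviation 0.003%, within rounding noise).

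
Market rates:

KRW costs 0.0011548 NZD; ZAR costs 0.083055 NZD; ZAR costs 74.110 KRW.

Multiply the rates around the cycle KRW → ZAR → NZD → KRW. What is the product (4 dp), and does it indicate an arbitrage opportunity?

Around KRW → ZAR → NZD → KRW: 1 ÷ 74.110 × 0.083055 ÷ 0.0011548 = 0.970470
Product < 1; profitable direction is KRW → NZD → ZAR → KRW.

0.9705 (arbitrage exists)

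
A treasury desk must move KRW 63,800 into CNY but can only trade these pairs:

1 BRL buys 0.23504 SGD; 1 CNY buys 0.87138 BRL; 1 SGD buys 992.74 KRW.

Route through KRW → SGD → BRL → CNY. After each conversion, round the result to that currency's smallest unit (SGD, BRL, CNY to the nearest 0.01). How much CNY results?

CNY 313.80

KRW 63,800 ÷ 992.74 = SGD 64.27
SGD 64.27 ÷ 0.23504 = BRL 273.44
BRL 273.44 ÷ 0.87138 = CNY 313.80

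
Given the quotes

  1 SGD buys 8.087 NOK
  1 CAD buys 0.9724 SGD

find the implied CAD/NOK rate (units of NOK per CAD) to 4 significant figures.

CAD/NOK = 7.864

1 CAD × 0.9724 = 0.9724 SGD
0.9724 SGD × 8.087 = 7.8638 NOK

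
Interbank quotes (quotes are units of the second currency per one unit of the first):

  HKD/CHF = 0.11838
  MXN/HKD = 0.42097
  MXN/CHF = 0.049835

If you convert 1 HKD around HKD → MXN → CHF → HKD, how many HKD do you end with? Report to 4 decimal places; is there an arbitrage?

Around HKD → MXN → CHF → HKD: 1 ÷ 0.42097 × 0.049835 ÷ 0.11838 = 1.000011
Product ≈ 1 (deviation 0.001%, within rounding noise).

1.0000 (no arbitrage)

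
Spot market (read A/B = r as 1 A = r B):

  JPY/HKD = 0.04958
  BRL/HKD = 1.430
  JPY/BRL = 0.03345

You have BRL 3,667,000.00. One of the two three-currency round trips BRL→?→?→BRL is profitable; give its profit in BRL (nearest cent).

Profitable loop is BRL → JPY → HKD → BRL:
BRL 3,667,000.00 ÷ 0.03345 = JPY 109,626,308
JPY 109,626,308 × 0.04958 = HKD 5,435,272.35
HKD 5,435,272.35 ÷ 1.430 = BRL 3,800,889.75
Profit = BRL 3,800,889.75 − BRL 3,667,000.00

Profit: BRL 133,889.75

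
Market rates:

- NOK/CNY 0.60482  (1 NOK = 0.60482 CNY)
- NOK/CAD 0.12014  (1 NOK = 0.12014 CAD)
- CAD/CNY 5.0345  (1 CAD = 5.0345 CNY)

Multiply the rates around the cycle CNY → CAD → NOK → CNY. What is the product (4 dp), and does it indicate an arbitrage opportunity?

Around CNY → CAD → NOK → CNY: 1 ÷ 5.0345 ÷ 0.12014 × 0.60482 = 0.999959
Product ≈ 1 (deviation 0.004%, within rounding noise).

1.0000 (no arbitrage)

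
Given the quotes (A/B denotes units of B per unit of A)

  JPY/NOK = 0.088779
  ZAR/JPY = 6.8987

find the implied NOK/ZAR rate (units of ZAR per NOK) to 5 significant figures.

NOK/ZAR = 1.6328

1 NOK ÷ 0.088779 = 11.2639 JPY
11.2639 JPY ÷ 6.8987 = 1.63276 ZAR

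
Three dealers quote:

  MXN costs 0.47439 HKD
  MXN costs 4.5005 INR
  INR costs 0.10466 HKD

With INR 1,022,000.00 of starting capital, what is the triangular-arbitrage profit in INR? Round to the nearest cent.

Profit: INR 7,307.00

Profitable loop is INR → MXN → HKD → INR:
INR 1,022,000.00 ÷ 4.5005 = MXN 227,085.88
MXN 227,085.88 × 0.47439 = HKD 107,727.27
HKD 107,727.27 ÷ 0.10466 = INR 1,029,307.00
Profit = INR 1,029,307.00 − INR 1,022,000.00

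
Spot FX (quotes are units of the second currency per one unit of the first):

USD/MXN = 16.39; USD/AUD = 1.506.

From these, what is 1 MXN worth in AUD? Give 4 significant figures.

1 MXN ÷ 16.39 = 0.0610128 USD
0.0610128 USD × 1.506 = 0.0918853 AUD

MXN/AUD = 0.09189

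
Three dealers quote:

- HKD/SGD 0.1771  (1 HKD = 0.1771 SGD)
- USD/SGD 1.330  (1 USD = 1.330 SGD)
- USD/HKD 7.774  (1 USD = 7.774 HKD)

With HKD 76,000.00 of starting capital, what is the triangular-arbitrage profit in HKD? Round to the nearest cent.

Profitable loop is HKD → SGD → USD → HKD:
HKD 76,000.00 × 0.1771 = SGD 13,459.60
SGD 13,459.60 ÷ 1.330 = USD 10,120.00
USD 10,120.00 × 7.774 = HKD 78,672.88
Profit = HKD 78,672.88 − HKD 76,000.00

Profit: HKD 2,672.88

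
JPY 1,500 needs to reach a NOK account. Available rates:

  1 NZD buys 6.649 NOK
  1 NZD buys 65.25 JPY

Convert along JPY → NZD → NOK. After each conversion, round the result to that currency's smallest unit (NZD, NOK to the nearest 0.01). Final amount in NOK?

JPY 1,500 ÷ 65.25 = NZD 22.99
NZD 22.99 × 6.649 = NOK 152.86

NOK 152.86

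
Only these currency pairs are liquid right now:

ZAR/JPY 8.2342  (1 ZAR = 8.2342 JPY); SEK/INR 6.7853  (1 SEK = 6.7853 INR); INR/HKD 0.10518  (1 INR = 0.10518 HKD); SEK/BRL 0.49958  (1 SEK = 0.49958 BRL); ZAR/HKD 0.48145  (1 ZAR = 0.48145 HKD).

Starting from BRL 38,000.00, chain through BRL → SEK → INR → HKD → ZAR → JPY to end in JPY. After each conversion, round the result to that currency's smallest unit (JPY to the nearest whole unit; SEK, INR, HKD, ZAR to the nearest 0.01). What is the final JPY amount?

BRL 38,000.00 ÷ 0.49958 = SEK 76,063.89
SEK 76,063.89 × 6.7853 = INR 516,116.31
INR 516,116.31 × 0.10518 = HKD 54,285.11
HKD 54,285.11 ÷ 0.48145 = ZAR 112,753.37
ZAR 112,753.37 × 8.2342 = JPY 928,434

JPY 928,434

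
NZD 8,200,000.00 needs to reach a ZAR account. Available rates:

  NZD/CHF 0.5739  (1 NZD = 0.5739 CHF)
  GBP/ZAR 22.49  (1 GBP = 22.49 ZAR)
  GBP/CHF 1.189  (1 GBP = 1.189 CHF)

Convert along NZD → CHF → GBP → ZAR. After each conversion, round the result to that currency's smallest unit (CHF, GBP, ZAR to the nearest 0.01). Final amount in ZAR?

ZAR 89,013,868.86

NZD 8,200,000.00 × 0.5739 = CHF 4,705,980.00
CHF 4,705,980.00 ÷ 1.189 = GBP 3,957,931.03
GBP 3,957,931.03 × 22.49 = ZAR 89,013,868.86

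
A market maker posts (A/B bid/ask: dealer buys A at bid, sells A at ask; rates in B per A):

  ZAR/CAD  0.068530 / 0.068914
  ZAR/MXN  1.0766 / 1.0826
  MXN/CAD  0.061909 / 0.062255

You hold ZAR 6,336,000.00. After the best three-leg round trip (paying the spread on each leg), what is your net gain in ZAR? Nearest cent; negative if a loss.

Net profit: ZAR 106,488.32

Best loop ZAR → CAD → MXN → ZAR:
ZAR 6,336,000.00 × 0.068530 (sell ZAR at bid) = CAD 434,206.08
CAD 434,206.08 ÷ 0.062255 (buy MXN at ask) = MXN 6,974,637.86
MXN 6,974,637.86 ÷ 1.0826 (buy ZAR at ask) = ZAR 6,442,488.32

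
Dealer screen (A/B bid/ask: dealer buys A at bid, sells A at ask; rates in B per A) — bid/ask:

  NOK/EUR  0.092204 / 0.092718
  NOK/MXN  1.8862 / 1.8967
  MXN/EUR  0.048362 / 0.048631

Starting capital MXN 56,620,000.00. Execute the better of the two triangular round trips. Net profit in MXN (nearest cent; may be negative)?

Net result: MXN -21,127.10 (no profitable arbitrage after spreads)

Best loop MXN → NOK → EUR → MXN:
MXN 56,620,000.00 ÷ 1.8967 (buy NOK at ask) = NOK 29,851,847.95
NOK 29,851,847.95 × 0.092204 (sell NOK at bid) = EUR 2,752,459.79
EUR 2,752,459.79 ÷ 0.048631 (buy MXN at ask) = MXN 56,598,872.90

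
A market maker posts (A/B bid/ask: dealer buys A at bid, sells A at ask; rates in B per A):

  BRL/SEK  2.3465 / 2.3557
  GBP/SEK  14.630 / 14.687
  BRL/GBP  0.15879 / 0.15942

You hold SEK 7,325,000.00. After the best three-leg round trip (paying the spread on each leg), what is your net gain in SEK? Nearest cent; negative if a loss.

Net profit: SEK 15,950.37

Best loop SEK → GBP → BRL → SEK:
SEK 7,325,000.00 ÷ 14.687 (buy GBP at ask) = GBP 498,740.38
GBP 498,740.38 ÷ 0.15942 (buy BRL at ask) = BRL 3,128,468.09
BRL 3,128,468.09 × 2.3465 (sell BRL at bid) = SEK 7,340,950.37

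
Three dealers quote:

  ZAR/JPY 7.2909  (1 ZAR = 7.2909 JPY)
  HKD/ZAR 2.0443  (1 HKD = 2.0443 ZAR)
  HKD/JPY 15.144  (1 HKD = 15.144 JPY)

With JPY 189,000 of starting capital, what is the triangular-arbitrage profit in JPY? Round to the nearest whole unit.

Profit: JPY 3,033

Profitable loop is JPY → ZAR → HKD → JPY:
JPY 189,000 ÷ 7.2909 = ZAR 25,922.73
ZAR 25,922.73 ÷ 2.0443 = HKD 12,680.49
HKD 12,680.49 × 15.144 = JPY 192,033
Profit = JPY 192,033 − JPY 189,000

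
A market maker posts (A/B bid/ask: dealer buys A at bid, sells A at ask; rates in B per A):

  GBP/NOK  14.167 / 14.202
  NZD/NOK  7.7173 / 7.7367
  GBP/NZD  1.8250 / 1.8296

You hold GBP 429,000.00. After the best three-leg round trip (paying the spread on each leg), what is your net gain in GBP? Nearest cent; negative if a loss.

Best loop GBP → NOK → NZD → GBP:
GBP 429,000.00 × 14.167 (sell GBP at bid) = NOK 6,077,643.00
NOK 6,077,643.00 ÷ 7.7367 (buy NZD at ask) = NZD 785,560.12
NZD 785,560.12 ÷ 1.8296 (buy GBP at ask) = GBP 429,361.68

Net profit: GBP 361.68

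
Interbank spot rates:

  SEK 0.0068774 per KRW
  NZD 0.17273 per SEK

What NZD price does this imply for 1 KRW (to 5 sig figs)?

1 KRW × 0.0068774 = 0.0068774 SEK
0.0068774 SEK × 0.17273 = 0.00118793 NZD

KRW/NZD = 0.0011879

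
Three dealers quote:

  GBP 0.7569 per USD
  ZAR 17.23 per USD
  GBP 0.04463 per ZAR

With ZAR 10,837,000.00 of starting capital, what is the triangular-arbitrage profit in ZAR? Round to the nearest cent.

Profitable loop is ZAR → GBP → USD → ZAR:
ZAR 10,837,000.00 × 0.04463 = GBP 483,655.31
GBP 483,655.31 ÷ 0.7569 = USD 638,994.99
USD 638,994.99 × 17.23 = ZAR 11,009,883.72
Profit = ZAR 11,009,883.72 − ZAR 10,837,000.00

Profit: ZAR 172,883.72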